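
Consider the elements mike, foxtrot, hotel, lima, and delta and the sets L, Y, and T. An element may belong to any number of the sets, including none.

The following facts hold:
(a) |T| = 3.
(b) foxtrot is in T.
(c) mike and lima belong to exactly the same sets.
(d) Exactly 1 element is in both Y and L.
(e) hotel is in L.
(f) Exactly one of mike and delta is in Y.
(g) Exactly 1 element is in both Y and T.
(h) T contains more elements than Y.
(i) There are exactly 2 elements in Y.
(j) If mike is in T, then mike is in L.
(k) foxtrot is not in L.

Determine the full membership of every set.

L = {delta, hotel, lima, mike}; Y = {delta, foxtrot}; T = {foxtrot, lima, mike}

From (b): foxtrot ∈ T.
From (e): hotel ∈ L.
From (k): foxtrot ∉ L.
Suppose mike ∉ L: no assignment then satisfies all the clues, so mike ∈ L.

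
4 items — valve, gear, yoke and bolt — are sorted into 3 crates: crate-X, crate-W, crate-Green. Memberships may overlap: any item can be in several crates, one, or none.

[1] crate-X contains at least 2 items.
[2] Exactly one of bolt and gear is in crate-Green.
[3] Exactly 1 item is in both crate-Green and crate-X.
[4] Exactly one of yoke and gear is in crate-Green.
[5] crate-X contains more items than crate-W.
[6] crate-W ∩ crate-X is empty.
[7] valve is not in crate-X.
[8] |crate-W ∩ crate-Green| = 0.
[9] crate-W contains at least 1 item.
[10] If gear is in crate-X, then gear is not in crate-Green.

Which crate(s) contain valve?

valve: crate-W

From (7): valve ∉ crate-X.
Suppose valve ∉ crate-W: no assignment then satisfies all the clues, so valve ∈ crate-W.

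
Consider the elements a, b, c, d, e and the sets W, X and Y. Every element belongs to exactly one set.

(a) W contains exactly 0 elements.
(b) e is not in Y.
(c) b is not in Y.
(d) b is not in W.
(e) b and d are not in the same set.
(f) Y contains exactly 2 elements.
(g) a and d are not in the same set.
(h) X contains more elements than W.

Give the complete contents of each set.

W = {}; X = {a, b, e}; Y = {c, d}

From (b): e ∉ Y.
From (c): b ∉ Y.
From (d): b ∉ W.
(a): W already has 0, so the rest are out.
Only one set left: b ∈ X.
Only one set left: e ∈ X.
(e): d ∉ X.
Only one set left: d ∈ Y.
(g): a ∉ Y.
Only one set left: a ∈ X.
(f): only 2 candidates remain for Y, so all are in.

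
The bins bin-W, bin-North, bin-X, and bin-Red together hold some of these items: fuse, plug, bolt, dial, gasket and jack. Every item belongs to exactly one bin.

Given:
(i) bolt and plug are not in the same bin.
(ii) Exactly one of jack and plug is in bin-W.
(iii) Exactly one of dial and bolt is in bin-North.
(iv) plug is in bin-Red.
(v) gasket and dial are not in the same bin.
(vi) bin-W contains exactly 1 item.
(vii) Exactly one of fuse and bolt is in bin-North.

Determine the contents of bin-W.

bin-W = {jack}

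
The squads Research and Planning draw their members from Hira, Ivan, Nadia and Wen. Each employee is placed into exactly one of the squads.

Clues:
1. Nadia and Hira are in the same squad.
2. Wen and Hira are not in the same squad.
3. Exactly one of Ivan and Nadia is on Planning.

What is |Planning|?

2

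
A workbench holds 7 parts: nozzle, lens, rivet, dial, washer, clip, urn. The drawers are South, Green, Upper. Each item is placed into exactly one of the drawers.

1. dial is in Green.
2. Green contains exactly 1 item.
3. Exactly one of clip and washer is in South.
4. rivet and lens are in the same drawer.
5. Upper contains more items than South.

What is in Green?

Green = {dial}

From (1): dial ∈ Green.
(2): Green already has 1, so the rest are out.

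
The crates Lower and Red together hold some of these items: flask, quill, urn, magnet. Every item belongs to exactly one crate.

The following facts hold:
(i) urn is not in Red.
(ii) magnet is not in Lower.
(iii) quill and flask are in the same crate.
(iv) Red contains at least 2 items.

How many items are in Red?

3

From (i): urn ∉ Red.
From (ii): magnet ∉ Lower.
Only one crate left: urn ∈ Lower.
Only one crate left: magnet ∈ Red.
Suppose flask ∈ Lower: no assignment then satisfies all the clues, so flask ∉ Lower.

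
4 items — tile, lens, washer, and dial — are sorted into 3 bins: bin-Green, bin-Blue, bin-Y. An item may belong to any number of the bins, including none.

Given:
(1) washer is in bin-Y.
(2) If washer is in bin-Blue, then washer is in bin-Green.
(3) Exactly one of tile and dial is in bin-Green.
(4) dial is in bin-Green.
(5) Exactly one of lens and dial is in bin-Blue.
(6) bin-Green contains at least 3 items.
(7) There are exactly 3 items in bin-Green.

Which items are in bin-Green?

bin-Green = {dial, lens, washer}

From (1): washer ∈ bin-Y.
From (4): dial ∈ bin-Green.
(3) (exactly one): tile ∉ bin-Green.
(6): only 3 candidates remain for bin-Green, so all are in.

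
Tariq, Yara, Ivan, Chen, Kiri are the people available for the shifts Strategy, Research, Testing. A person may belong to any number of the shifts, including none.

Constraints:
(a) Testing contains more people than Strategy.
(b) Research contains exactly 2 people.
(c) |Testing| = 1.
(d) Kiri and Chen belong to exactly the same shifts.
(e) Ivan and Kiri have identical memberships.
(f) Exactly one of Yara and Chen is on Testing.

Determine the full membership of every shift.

Strategy = {}; Research = {Tariq, Yara}; Testing = {Yara}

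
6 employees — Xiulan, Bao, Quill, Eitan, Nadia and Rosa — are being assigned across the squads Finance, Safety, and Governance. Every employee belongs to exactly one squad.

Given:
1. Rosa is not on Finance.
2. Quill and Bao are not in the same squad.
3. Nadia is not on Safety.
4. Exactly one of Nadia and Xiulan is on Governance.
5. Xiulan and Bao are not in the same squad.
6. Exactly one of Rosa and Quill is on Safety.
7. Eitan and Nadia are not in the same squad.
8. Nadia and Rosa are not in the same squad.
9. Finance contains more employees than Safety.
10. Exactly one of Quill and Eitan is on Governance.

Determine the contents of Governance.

Governance = {Eitan, Rosa, Xiulan}

From (1): Rosa ∉ Finance.
From (3): Nadia ∉ Safety.
Suppose Xiulan ∉ Governance: no assignment then satisfies all the clues, so Xiulan ∈ Governance.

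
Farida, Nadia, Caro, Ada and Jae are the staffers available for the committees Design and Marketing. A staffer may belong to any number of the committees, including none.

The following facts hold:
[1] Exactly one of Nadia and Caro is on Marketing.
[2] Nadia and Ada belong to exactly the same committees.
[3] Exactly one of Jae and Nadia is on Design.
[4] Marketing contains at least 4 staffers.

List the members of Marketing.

Marketing = {Ada, Farida, Jae, Nadia}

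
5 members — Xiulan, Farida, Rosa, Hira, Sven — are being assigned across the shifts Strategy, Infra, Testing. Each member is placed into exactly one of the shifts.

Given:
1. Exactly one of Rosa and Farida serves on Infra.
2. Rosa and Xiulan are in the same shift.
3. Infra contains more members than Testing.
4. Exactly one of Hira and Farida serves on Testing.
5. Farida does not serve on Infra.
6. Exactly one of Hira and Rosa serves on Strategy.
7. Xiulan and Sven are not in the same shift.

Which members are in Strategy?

Strategy = {Hira, Sven}

From (5): Farida ∉ Infra.
(1) (exactly one): Rosa ∈ Infra.
(2): Xiulan matches Rosa: Xiulan ∉ Strategy.
(2): Xiulan matches Rosa: Xiulan ∈ Infra.
(6) (exactly one): Hira ∈ Strategy.
(7): Sven ∉ Infra.
(4) (exactly one): Farida ∈ Testing.
Suppose Sven ∉ Strategy: no assignment then satisfies all the clues, so Sven ∈ Strategy.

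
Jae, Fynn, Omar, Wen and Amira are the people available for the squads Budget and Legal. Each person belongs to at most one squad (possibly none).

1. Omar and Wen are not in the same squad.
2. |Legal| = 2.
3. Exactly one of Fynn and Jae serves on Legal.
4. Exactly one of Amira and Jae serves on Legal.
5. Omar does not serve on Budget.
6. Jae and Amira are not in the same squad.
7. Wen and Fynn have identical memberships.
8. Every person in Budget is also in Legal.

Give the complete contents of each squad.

Budget = {}; Legal = {Jae, Omar}

From (5): Omar ∉ Budget.
Suppose Jae ∈ Budget: no assignment then satisfies all the clues, so Jae ∉ Budget.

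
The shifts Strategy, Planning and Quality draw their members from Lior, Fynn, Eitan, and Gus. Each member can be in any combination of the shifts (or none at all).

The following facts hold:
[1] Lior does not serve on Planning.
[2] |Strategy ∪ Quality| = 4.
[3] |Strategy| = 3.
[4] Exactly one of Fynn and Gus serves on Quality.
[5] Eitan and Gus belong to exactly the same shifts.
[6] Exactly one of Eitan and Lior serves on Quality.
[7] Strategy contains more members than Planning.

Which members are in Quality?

Quality = {Fynn, Lior}

From (1): Lior ∉ Planning.
Suppose Lior ∉ Quality: no assignment then satisfies all the clues, so Lior ∈ Quality.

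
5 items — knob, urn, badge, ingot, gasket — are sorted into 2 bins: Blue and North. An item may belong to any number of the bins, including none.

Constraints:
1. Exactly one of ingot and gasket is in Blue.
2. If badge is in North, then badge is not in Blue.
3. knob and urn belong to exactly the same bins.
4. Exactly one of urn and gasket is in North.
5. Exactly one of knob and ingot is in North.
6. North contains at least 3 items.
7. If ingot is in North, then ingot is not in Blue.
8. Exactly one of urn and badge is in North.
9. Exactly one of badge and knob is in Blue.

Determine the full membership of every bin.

Blue = {gasket, knob, urn}; North = {badge, gasket, ingot}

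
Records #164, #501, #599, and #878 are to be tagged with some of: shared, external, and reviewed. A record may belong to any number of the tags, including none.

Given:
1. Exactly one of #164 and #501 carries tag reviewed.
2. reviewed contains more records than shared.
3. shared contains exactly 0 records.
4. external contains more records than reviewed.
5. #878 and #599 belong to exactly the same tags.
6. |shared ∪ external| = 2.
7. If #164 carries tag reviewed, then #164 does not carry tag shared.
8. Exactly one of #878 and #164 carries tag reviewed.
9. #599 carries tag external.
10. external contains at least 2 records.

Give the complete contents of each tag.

shared = {}; external = {#599, #878}; reviewed = {#164}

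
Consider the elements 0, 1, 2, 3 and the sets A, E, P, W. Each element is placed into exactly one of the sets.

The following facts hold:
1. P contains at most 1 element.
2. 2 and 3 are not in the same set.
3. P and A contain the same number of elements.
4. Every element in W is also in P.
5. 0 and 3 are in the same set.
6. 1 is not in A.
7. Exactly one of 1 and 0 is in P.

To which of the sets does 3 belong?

3: E

From (6): 1 ∉ A.
Suppose 3 ∈ A: no assignment then satisfies all the clues, so 3 ∉ A.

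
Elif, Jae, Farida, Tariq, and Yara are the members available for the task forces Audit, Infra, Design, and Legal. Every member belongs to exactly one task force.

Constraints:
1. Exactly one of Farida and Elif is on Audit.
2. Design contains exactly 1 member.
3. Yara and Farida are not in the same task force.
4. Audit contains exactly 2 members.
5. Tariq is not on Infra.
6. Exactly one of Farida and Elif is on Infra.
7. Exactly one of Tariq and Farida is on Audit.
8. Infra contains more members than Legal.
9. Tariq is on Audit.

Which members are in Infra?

From (5): Tariq ∉ Infra.
From (9): Tariq ∈ Audit.
(7) (exactly one): Farida ∉ Audit.
(1) (exactly one): Elif ∈ Audit.
(4): Audit already has 2, so the rest are out.
(6) (exactly one): Farida ∈ Infra.
(3): Yara ∉ Infra.
Suppose Jae ∉ Infra: no assignment then satisfies all the clues, so Jae ∈ Infra.

Infra = {Farida, Jae}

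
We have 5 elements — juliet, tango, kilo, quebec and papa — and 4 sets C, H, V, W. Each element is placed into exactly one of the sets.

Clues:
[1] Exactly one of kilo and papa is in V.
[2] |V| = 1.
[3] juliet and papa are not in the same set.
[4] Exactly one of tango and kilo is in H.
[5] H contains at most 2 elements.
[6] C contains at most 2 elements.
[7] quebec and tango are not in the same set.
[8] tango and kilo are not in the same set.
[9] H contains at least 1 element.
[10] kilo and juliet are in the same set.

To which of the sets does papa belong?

papa: V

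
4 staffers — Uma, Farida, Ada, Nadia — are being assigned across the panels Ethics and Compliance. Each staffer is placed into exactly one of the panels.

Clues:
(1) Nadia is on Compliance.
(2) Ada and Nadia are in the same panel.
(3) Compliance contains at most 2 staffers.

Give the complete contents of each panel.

Ethics = {Farida, Uma}; Compliance = {Ada, Nadia}

From (1): Nadia ∈ Compliance.
(2): Ada matches Nadia: Ada ∉ Ethics.
(2): Ada matches Nadia: Ada ∈ Compliance.
(3): Compliance already has 2, so the rest are out.
Only one panel left: Uma ∈ Ethics.
Only one panel left: Farida ∈ Ethics.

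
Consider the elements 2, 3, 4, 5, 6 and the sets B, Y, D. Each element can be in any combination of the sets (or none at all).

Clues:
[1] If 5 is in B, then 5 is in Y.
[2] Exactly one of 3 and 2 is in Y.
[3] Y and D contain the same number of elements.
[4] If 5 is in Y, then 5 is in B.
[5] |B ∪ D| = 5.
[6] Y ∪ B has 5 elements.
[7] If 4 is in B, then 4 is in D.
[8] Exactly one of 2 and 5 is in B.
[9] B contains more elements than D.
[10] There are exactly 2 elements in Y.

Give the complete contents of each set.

B = {3, 4, 5, 6}; Y = {2, 5}; D = {2, 4}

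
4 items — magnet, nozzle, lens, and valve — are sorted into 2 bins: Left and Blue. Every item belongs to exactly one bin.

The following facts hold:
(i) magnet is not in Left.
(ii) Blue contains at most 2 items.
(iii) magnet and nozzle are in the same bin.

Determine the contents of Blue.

Blue = {magnet, nozzle}

From (i): magnet ∉ Left.
(iii): nozzle matches magnet: nozzle ∉ Left.
Only one bin left: magnet ∈ Blue.
Only one bin left: nozzle ∈ Blue.
(ii): Blue already has 2, so the rest are out.
Only one bin left: lens ∈ Left.
Only one bin left: valve ∈ Left.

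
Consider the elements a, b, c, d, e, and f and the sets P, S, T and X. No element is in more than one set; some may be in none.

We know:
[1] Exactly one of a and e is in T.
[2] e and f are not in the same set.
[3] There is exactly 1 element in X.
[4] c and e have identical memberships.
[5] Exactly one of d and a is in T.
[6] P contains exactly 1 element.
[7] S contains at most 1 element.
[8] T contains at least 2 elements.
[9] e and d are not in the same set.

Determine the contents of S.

S = {}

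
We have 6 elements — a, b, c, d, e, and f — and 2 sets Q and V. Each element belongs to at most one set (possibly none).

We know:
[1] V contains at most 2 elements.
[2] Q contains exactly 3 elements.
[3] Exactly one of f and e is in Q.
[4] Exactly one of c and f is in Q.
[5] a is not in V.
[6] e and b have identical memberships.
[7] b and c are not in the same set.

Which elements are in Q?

Q = {a, d, f}

From (5): a ∉ V.
Suppose a ∉ Q: no assignment then satisfies all the clues, so a ∈ Q.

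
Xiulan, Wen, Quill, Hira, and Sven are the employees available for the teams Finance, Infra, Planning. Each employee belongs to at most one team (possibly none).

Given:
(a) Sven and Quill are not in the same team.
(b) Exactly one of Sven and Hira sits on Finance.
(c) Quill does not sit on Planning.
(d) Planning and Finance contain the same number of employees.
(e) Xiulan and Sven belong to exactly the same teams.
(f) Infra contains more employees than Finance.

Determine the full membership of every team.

Finance = {Hira}; Infra = {Sven, Xiulan}; Planning = {Wen}

From (c): Quill ∉ Planning.
Suppose Xiulan ∈ Finance: no assignment then satisfies all the clues, so Xiulan ∉ Finance.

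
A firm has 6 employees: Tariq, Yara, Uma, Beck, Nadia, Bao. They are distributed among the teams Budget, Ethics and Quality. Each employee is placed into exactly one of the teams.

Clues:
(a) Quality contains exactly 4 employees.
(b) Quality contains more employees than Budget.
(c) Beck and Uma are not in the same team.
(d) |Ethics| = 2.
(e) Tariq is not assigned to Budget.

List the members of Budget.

Budget = {}

From (e): Tariq ∉ Budget.
Suppose Yara ∈ Budget: no assignment then satisfies all the clues, so Yara ∉ Budget.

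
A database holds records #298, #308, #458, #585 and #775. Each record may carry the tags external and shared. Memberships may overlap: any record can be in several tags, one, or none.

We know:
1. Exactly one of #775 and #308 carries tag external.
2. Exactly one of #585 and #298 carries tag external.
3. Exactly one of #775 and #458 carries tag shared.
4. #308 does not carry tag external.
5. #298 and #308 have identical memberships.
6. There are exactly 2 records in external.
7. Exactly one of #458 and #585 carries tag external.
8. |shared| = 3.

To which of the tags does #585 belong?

#585: external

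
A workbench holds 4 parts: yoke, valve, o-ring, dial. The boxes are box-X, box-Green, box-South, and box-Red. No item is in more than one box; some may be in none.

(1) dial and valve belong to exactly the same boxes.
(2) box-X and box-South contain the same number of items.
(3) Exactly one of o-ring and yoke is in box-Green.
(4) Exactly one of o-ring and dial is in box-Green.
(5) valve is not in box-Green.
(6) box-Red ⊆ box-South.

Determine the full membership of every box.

From (5): valve ∉ box-Green.
(1): dial matches valve: dial ∉ box-Green.
(4) (exactly one): o-ring ∈ box-Green.
(3) (exactly one): yoke ∉ box-Green.
Suppose yoke ∈ box-X: no assignment then satisfies all the clues, so yoke ∉ box-X.

box-X = {}; box-Green = {o-ring}; box-South = {}; box-Red = {}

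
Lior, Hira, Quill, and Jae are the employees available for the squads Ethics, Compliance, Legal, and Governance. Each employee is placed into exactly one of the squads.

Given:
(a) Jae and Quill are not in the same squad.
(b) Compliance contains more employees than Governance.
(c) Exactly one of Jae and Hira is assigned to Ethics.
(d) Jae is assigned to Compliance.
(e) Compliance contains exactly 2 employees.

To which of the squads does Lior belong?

Lior: Compliance

From (d): Jae ∈ Compliance.
(a): Quill ∉ Compliance.
(c) (exactly one): Hira ∈ Ethics.
(e): only 2 candidates remain for Compliance, so all are in.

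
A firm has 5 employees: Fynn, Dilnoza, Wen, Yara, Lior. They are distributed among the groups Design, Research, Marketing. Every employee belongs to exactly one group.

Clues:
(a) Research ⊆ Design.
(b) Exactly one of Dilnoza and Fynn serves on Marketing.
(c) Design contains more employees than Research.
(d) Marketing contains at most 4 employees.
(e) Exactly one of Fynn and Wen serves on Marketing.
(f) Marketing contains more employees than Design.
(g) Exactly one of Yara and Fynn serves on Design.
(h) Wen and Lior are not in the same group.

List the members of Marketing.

Marketing = {Dilnoza, Wen, Yara}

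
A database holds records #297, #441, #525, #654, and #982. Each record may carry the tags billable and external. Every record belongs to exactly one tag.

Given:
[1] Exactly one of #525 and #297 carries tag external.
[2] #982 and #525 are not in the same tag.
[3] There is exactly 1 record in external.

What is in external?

external = {#525}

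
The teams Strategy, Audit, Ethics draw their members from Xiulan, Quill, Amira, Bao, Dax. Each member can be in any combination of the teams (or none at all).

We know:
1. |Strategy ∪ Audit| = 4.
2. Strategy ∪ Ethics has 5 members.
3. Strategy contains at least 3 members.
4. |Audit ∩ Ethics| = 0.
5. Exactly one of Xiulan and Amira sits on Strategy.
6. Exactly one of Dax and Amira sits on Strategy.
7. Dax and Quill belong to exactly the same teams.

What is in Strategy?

Strategy = {Bao, Dax, Quill, Xiulan}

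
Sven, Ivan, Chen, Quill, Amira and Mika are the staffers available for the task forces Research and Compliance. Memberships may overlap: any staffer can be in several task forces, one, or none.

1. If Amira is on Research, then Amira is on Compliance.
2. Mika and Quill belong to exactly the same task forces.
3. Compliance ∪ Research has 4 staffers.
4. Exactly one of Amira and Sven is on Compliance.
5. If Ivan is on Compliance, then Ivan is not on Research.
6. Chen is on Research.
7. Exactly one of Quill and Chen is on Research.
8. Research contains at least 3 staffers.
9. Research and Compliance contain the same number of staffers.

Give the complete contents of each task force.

Research = {Amira, Chen, Sven}; Compliance = {Amira, Chen, Ivan}

From (6): Chen ∈ Research.
(7) (exactly one): Quill ∉ Research.
(2): Mika matches Quill: Mika ∉ Research.
Suppose Sven ∉ Research: no assignment then satisfies all the clues, so Sven ∈ Research.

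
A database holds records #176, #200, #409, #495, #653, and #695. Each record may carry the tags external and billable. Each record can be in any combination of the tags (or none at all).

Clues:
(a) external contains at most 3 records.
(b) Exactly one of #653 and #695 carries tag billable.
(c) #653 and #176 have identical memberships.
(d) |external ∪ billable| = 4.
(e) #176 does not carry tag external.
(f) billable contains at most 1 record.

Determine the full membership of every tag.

external = {#200, #409, #495}; billable = {#695}

From (e): #176 ∉ external.
(c): #653 matches #176: #653 ∉ external.
Suppose #176 ∈ billable: no assignment then satisfies all the clues, so #176 ∉ billable.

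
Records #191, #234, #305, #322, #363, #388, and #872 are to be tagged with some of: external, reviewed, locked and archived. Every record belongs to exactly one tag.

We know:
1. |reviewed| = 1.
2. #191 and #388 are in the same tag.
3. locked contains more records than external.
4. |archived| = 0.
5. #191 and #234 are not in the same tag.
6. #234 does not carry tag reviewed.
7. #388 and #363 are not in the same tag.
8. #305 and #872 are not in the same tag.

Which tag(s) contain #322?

#322: locked

From (6): #234 ∉ reviewed.
(4): archived already has 0, so the rest are out.
Suppose #322 ∈ external: no assignment then satisfies all the clues, so #322 ∉ external.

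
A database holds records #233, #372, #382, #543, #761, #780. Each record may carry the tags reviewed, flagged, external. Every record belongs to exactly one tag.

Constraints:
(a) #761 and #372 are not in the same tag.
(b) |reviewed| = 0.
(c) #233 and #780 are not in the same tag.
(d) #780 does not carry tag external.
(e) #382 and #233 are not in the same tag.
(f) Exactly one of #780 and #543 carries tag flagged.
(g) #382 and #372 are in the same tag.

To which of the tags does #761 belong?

#761: external

From (d): #780 ∉ external.
(b): reviewed already has 0, so the rest are out.
Only one tag left: #780 ∈ flagged.
(c): #233 ∉ flagged.
(f) (exactly one): #543 ∉ flagged.
Only one tag left: #233 ∈ external.
Only one tag left: #543 ∈ external.
(e): #382 ∉ external.
(g): #372 matches #382: #372 ∉ external.
Only one tag left: #372 ∈ flagged.
Only one tag left: #382 ∈ flagged.
Only one tag left: #761 ∈ external.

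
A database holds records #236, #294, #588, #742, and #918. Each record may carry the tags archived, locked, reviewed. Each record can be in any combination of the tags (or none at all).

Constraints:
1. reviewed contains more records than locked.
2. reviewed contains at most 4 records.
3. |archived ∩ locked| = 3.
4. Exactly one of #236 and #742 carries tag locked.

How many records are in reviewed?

4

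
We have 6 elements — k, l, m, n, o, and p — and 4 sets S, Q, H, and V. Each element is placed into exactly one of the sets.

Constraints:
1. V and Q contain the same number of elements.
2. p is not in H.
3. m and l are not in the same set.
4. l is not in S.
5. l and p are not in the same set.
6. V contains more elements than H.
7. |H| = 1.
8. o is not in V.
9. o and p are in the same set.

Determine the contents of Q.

Q = {o, p}

From (2): p ∉ H.
From (4): l ∉ S.
From (8): o ∉ V.
(9): o matches p: o ∉ H.
(9): p matches o: p ∉ V.
Suppose k ∈ Q: no assignment then satisfies all the clues, so k ∉ Q.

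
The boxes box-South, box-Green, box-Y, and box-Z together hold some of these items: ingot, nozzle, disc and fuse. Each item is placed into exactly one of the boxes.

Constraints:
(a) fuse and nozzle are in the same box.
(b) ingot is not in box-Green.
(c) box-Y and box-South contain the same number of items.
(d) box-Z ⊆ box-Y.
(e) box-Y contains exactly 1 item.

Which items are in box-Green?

box-Green = {fuse, nozzle}

From (b): ingot ∉ box-Green.
Suppose nozzle ∉ box-Green: no assignment then satisfies all the clues, so nozzle ∈ box-Green.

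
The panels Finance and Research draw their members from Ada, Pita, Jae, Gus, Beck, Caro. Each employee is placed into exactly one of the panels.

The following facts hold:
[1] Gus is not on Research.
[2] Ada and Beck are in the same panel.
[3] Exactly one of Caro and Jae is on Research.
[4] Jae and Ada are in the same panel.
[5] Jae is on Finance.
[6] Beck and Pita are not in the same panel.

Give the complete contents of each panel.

Finance = {Ada, Beck, Gus, Jae}; Research = {Caro, Pita}

From (1): Gus ∉ Research.
From (5): Jae ∈ Finance.
(3) (exactly one): Caro ∈ Research.
(4): Ada matches Jae: Ada ∈ Finance.
Only one panel left: Gus ∈ Finance.
(2): Beck matches Ada: Beck ∈ Finance.
(6): Pita ∉ Finance.
Only one panel left: Pita ∈ Research.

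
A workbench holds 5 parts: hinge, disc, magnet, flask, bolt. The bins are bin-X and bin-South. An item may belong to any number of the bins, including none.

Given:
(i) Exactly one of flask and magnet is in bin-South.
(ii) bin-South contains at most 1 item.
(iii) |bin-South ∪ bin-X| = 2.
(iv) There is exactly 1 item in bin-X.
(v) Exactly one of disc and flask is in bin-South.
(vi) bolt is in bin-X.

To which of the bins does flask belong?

From (vi): bolt ∈ bin-X.
(iv): bin-X already has 1, so the rest are out.
Suppose flask ∉ bin-South: no assignment then satisfies all the clues, so flask ∈ bin-South.

flask: bin-South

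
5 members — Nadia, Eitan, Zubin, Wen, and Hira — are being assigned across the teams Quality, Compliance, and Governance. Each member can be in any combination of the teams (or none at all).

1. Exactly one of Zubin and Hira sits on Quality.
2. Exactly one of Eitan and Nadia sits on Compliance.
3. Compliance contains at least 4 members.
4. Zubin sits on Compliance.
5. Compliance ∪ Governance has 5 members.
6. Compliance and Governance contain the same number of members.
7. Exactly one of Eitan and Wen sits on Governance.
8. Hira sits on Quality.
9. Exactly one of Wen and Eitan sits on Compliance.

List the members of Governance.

Governance = {Eitan, Hira, Nadia, Zubin}

From (4): Zubin ∈ Compliance.
From (8): Hira ∈ Quality.
(1) (exactly one): Zubin ∉ Quality.
Suppose Nadia ∉ Governance: no assignment then satisfies all the clues, so Nadia ∈ Governance.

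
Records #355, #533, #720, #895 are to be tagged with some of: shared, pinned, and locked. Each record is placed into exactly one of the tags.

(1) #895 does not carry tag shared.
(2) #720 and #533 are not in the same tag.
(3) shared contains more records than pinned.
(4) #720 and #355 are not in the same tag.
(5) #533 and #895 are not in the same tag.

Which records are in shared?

shared = {#355, #533}

From (1): #895 ∉ shared.
Suppose #355 ∉ shared: no assignment then satisfies all the clues, so #355 ∈ shared.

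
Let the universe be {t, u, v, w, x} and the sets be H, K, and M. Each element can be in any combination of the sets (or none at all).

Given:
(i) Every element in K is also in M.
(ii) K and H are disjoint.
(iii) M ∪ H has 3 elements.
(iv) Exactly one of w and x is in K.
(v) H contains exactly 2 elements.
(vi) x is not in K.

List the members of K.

K = {w}

From (vi): x ∉ K.
(iv) (exactly one): w ∈ K.
(i) with w ∈ K: w ∈ M.
(ii) (disjoint): w ∉ H.
Suppose t ∈ K: no assignment then satisfies all the clues, so t ∉ K.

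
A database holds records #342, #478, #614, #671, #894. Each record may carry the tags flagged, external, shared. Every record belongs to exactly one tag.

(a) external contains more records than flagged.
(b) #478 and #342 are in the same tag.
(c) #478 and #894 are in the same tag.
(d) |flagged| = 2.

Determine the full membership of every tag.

flagged = {#614, #671}; external = {#342, #478, #894}; shared = {}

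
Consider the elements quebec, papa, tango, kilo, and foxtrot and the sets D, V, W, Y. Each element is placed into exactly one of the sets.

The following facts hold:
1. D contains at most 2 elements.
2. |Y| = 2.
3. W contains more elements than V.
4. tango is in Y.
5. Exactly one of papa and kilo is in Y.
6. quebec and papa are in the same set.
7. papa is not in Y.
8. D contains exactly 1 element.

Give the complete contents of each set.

D = {foxtrot}; V = {}; W = {papa, quebec}; Y = {kilo, tango}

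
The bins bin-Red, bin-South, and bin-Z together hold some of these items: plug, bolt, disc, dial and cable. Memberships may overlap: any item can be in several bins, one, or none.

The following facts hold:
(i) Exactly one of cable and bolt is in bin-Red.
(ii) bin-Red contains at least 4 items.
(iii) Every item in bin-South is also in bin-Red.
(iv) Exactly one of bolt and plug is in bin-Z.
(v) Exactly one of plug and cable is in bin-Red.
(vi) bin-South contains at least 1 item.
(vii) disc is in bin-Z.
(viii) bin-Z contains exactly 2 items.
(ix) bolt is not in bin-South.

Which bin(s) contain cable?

cable: none

From (vii): disc ∈ bin-Z.
From (ix): bolt ∉ bin-South.
Suppose cable ∈ bin-Red: no assignment then satisfies all the clues, so cable ∉ bin-Red.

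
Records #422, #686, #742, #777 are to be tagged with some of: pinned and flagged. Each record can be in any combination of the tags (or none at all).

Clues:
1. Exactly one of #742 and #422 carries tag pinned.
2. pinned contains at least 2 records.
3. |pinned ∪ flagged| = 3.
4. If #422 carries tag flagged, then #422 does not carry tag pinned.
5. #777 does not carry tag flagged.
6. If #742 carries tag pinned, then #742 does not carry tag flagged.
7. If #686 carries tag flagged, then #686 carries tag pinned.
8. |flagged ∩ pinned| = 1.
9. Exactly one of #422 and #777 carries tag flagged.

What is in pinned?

pinned = {#686, #742}

From (5): #777 ∉ flagged.
(9) (exactly one): #422 ∈ flagged.
(4): #422 ∉ pinned.
(1) (exactly one): #742 ∈ pinned.
(6): #742 ∉ flagged.
Suppose #686 ∉ pinned: no assignment then satisfies all the clues, so #686 ∈ pinned.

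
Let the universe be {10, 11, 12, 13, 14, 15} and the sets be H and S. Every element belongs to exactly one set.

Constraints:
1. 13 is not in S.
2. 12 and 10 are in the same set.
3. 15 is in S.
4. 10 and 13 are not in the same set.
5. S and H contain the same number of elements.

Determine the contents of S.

S = {10, 12, 15}

From (1): 13 ∉ S.
From (3): 15 ∈ S.
Only one set left: 13 ∈ H.
(4): 10 ∉ H.
Only one set left: 10 ∈ S.
(2): 12 matches 10: 12 ∉ H.
(2): 12 matches 10: 12 ∈ S.
Suppose 11 ∈ S: no assignment then satisfies all the clues, so 11 ∉ S.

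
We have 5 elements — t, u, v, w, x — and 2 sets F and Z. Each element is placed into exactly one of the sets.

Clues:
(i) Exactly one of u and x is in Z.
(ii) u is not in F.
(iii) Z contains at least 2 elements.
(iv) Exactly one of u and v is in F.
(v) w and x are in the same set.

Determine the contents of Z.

From (ii): u ∉ F.
(iv) (exactly one): v ∈ F.
Only one set left: u ∈ Z.
(i) (exactly one): x ∉ Z.
(v): w matches x: w ∉ Z.
Only one set left: w ∈ F.
Only one set left: x ∈ F.
(iii): only 2 candidates remain for Z, so all are in.

Z = {t, u}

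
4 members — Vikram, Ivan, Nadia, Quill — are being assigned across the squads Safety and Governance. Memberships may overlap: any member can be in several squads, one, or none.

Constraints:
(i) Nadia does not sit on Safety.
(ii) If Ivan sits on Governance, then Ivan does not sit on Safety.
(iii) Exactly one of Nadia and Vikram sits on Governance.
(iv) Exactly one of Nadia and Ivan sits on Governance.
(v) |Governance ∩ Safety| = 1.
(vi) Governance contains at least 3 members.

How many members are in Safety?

1

From (i): Nadia ∉ Safety.
Suppose Vikram ∉ Governance: no assignment then satisfies all the clues, so Vikram ∈ Governance.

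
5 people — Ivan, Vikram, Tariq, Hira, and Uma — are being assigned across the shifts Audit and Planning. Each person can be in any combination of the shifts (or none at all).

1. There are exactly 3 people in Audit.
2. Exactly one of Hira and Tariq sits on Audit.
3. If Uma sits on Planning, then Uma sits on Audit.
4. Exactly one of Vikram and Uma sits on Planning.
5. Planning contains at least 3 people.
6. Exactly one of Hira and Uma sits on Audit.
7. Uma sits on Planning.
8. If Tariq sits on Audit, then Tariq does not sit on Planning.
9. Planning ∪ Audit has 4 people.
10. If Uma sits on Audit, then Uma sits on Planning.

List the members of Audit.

Audit = {Ivan, Tariq, Uma}

From (7): Uma ∈ Planning.
(3): Uma ∈ Audit.
(4) (exactly one): Vikram ∉ Planning.
(6) (exactly one): Hira ∉ Audit.
(2) (exactly one): Tariq ∈ Audit.
(8): Tariq ∉ Planning.
(5): only 3 candidates remain for Planning, so all are in.
Suppose Ivan ∉ Audit: no assignment then satisfies all the clues, so Ivan ∈ Audit.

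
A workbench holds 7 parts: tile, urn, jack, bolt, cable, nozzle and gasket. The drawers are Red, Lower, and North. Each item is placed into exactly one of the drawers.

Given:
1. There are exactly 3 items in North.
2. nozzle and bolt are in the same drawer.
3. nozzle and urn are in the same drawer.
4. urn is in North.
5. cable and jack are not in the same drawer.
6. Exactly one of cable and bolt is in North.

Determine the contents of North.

North = {bolt, nozzle, urn}

From (4): urn ∈ North.
(3): nozzle matches urn: nozzle ∉ Red.
(3): nozzle matches urn: nozzle ∉ Lower.
(3): nozzle matches urn: nozzle ∈ North.
(2): bolt matches nozzle: bolt ∉ Red.
(2): bolt matches nozzle: bolt ∉ Lower.
(2): bolt matches nozzle: bolt ∈ North.
(6) (exactly one): cable ∉ North.
(1): North already has 3, so the rest are out.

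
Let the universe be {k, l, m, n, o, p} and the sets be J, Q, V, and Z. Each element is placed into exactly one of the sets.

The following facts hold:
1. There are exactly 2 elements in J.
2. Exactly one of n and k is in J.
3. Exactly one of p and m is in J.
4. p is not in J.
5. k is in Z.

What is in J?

J = {m, n}

From (4): p ∉ J.
From (5): k ∈ Z.
(2) (exactly one): n ∈ J.
(3) (exactly one): m ∈ J.
(1): J already has 2, so the rest are out.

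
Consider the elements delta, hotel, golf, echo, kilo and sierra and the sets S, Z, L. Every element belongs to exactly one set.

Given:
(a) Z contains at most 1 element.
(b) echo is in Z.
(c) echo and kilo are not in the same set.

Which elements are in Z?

From (b): echo ∈ Z.
(a): Z already has 1, so the rest are out.

Z = {echo}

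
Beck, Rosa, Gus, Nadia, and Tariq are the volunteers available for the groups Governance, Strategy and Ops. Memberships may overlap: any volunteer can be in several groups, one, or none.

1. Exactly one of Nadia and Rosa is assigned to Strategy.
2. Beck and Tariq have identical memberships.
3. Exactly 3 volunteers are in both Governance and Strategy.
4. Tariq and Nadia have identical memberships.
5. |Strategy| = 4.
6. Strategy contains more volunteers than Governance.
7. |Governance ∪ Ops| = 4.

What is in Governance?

Governance = {Beck, Nadia, Tariq}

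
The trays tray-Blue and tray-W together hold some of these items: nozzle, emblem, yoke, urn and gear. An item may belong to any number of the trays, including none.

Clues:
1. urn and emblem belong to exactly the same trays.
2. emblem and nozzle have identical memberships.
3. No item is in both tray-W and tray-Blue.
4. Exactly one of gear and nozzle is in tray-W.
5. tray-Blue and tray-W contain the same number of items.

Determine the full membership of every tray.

tray-Blue = {yoke}; tray-W = {gear}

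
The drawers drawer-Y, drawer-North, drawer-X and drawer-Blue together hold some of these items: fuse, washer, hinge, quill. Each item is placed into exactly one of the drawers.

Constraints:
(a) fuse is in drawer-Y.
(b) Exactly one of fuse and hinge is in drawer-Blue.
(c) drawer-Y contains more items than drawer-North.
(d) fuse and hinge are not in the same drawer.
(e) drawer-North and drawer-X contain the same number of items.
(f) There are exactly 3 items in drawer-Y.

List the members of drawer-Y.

From (a): fuse ∈ drawer-Y.
(b) (exactly one): hinge ∈ drawer-Blue.
(f): only 3 candidates remain for drawer-Y, so all are in.

drawer-Y = {fuse, quill, washer}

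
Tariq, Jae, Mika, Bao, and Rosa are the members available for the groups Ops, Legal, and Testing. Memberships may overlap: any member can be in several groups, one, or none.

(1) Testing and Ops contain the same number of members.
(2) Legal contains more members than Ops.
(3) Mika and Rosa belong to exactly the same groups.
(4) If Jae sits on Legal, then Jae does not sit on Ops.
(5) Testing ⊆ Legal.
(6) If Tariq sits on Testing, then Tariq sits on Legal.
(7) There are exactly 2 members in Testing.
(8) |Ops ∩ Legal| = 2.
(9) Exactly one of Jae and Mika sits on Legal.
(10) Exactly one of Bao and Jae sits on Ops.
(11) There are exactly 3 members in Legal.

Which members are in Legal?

Legal = {Bao, Jae, Tariq}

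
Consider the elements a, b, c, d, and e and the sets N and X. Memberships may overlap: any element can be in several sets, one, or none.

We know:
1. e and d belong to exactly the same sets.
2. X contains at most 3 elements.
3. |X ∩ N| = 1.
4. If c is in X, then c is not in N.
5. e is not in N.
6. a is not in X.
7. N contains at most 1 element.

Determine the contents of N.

From (5): e ∉ N.
From (6): a ∉ X.
(1): d matches e: d ∉ N.
Suppose a ∈ N: no assignment then satisfies all the clues, so a ∉ N.

N = {b}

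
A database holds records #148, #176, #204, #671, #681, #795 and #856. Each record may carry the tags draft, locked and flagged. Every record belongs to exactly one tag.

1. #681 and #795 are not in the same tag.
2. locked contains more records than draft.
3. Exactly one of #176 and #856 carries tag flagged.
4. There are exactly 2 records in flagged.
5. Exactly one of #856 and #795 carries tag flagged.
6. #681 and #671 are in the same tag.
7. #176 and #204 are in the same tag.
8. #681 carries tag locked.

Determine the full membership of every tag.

draft = {#795}; locked = {#176, #204, #671, #681}; flagged = {#148, #856}

From (8): #681 ∈ locked.
(1): #795 ∉ locked.
(6): #671 matches #681: #671 ∉ draft.
(6): #671 matches #681: #671 ∈ locked.
Suppose #148 ∈ draft: no assignment then satisfies all the clues, so #148 ∉ draft.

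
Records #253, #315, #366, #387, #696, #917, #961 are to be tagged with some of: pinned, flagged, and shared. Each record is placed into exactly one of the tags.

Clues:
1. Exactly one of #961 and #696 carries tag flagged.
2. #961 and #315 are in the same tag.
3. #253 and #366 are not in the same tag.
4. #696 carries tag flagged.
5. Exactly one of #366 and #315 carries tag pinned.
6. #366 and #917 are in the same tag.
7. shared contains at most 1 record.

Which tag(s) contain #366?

From (4): #696 ∈ flagged.
(1) (exactly one): #961 ∉ flagged.
(2): #315 matches #961: #315 ∉ flagged.
Suppose #366 ∈ pinned: no assignment then satisfies all the clues, so #366 ∉ pinned.

#366: flagged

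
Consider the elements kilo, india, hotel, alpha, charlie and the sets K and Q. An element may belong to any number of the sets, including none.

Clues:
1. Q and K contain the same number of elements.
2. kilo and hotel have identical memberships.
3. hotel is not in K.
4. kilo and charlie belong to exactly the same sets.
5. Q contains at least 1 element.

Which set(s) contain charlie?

From (3): hotel ∉ K.
(2): kilo matches hotel: kilo ∉ K.
(4): charlie matches kilo: charlie ∉ K.
Suppose charlie ∈ Q: no assignment then satisfies all the clues, so charlie ∉ Q.

charlie: none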